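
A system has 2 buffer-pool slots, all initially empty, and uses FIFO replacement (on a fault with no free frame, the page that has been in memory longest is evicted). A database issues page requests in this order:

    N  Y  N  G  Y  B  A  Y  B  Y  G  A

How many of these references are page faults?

N -> fault, frames [N]
Y -> fault, frames [N, Y]
N -> hit
G -> fault, evict N, frames [Y, G]
Y -> hit
B -> fault, evict Y, frames [G, B]
A -> fault, evict G, frames [B, A]
Y -> fault, evict B, frames [A, Y]
B -> fault, evict A, frames [Y, B]
Y -> hit
G -> fault, evict Y, frames [B, G]
A -> fault, evict B, frames [G, A]
Page faults: 9.

9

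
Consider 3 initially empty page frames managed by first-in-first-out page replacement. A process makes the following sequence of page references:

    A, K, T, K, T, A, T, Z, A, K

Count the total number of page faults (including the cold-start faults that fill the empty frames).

A: fault, frames {A}
K: fault, frames {A,K}
T: fault, frames {A,K,T}
K: hit
T: hit
A: hit
T: hit
Z: fault, evict A, frames {K,T,Z}
A: fault, evict K, frames {T,Z,A}
K: fault, evict T, frames {Z,A,K}
Page faults: 6.

6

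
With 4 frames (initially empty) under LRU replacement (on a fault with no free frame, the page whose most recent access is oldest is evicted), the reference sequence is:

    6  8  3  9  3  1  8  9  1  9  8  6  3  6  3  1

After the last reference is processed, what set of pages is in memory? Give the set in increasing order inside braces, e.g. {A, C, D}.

6 → fault, frames (6)
8 → fault, frames (6 8)
3 → fault, frames (6 8 3)
9 → fault, frames (6 8 3 9)
3 → hit
1 → fault, evict 6, frames (8 9 3 1)
8 → hit
9 → hit
1 → hit
9 → hit
8 → hit
6 → fault, evict 3, frames (1 9 8 6)
3 → fault, evict 1, frames (9 8 6 3)
6 → hit
3 → hit
1 → fault, evict 9, frames (8 6 3 1)

{1, 3, 6, 8}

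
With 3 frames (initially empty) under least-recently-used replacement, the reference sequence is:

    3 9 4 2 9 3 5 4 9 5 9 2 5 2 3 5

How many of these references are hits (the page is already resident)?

3: fault, frames (3)
9: fault, frames (3 9)
4: fault, frames (3 9 4)
2: fault, evict 3, frames (9 4 2)
9: hit
3: fault, evict 4, frames (2 9 3)
5: fault, evict 2, frames (9 3 5)
4: fault, evict 9, frames (3 5 4)
9: fault, evict 3, frames (5 4 9)
5: hit
9: hit
2: fault, evict 4, frames (5 9 2)
5: hit
2: hit
3: fault, evict 9, frames (5 2 3)
5: hit
Hits: 6.

6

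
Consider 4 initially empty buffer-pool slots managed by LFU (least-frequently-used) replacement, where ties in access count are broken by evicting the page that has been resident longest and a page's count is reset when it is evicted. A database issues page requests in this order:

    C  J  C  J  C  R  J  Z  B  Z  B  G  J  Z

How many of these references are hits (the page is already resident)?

7

C: miss, frames {C}
J: miss, frames {C,J}
C: hit
J: hit
C: hit
R: miss, frames {C,J,R}
J: hit
Z: miss, frames {C,J,R,Z}
B: miss, evict R, frames {C,J,Z,B}
Z: hit
B: hit
G: miss, evict Z, frames {C,J,B,G}
J: hit
Z: miss, evict G, frames {C,J,B,Z}
Hits: 7.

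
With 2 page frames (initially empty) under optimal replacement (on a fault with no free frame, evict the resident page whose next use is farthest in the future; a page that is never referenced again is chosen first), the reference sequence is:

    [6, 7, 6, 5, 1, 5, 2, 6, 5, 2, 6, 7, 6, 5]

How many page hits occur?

5

6: miss, frames [6]
7: miss, frames [6, 7]
6: hit
5: miss, evict 7, frames [6, 5]
1: miss, evict 6, frames [5, 1]
5: hit
2: miss, evict 1, frames [5, 2]
6: miss, evict 2, frames [5, 6]
5: hit
2: miss, evict 5, frames [6, 2]
6: hit
7: miss, evict 2, frames [6, 7]
6: hit
5: miss, evict 7, frames [6, 5]
Hits: 5.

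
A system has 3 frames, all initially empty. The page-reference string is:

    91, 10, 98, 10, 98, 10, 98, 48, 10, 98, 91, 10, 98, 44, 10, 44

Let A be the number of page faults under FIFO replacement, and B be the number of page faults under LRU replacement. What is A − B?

2

Under FIFO: F F F . . . . F . . F F F F . . → 8 faults.
Under LRU: F F F . . . . F . . F . . F . . → 6 faults.
A − B = 8 − 6 = 2.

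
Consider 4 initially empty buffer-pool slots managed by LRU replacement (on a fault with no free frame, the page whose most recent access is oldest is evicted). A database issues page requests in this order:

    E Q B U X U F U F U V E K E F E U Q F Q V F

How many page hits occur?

E -> miss, frames (E)
Q -> miss, frames (E Q)
B -> miss, frames (E Q B)
U -> miss, frames (E Q B U)
X -> miss, evict E, frames (Q B U X)
U -> hit
F -> miss, evict Q, frames (B X U F)
U -> hit
F -> hit
U -> hit
V -> miss, evict B, frames (X F U V)
E -> miss, evict X, frames (F U V E)
K -> miss, evict F, frames (U V E K)
E -> hit
F -> miss, evict U, frames (V K E F)
E -> hit
U -> miss, evict V, frames (K F E U)
Q -> miss, evict K, frames (F E U Q)
F -> hit
Q -> hit
V -> miss, evict E, frames (U F Q V)
F -> hit
Hits: 9.

9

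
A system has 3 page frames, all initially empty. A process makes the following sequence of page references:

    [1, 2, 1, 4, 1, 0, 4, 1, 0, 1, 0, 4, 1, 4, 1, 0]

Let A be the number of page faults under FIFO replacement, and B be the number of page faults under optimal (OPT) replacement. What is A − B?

1

Under FIFO: F F . F . F . F . . . . . . . . → 5 faults.
Under OPT: F F . F . F . . . . . . . . . . → 4 faults.
A − B = 5 − 4 = 1.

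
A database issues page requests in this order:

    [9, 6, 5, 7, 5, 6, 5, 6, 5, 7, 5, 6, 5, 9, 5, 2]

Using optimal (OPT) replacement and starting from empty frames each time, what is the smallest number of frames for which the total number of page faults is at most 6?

f=1: 16 faults
f=2: 9 faults
f=3: 6 faults
f=4: 5 faults
f=5: 5 faults
Smallest f with faults ≤ 6 is 3.

3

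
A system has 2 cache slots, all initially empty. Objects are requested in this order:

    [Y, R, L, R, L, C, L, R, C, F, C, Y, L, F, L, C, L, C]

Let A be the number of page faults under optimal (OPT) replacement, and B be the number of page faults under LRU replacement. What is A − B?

Under OPT: F F F . . F . F . F . F F . . F . . → 9 faults.
Under LRU: F F F . . F . F F F . F F F . F . . → 11 faults.
A − B = 9 − 11 = -2.

-2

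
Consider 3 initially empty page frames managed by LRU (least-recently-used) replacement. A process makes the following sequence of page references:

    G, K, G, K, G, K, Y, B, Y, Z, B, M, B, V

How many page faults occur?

7

G -> fault, frames [G]
K -> fault, frames [G, K]
G -> hit
K -> hit
G -> hit
K -> hit
Y -> fault, frames [G, K, Y]
B -> fault, evict G, frames [K, Y, B]
Y -> hit
Z -> fault, evict K, frames [B, Y, Z]
B -> hit
M -> fault, evict Y, frames [Z, B, M]
B -> hit
V -> fault, evict Z, frames [M, B, V]
Page faults: 7.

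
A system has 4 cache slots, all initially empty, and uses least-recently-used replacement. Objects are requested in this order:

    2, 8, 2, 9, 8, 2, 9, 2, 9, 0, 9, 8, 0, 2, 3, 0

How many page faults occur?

5

2: miss, frames (2)
8: miss, frames (2 8)
2: hit
9: miss, frames (8 2 9)
8: hit
2: hit
9: hit
2: hit
9: hit
0: miss, frames (8 2 9 0)
9: hit
8: hit
0: hit
2: hit
3: miss, evict 9, frames (8 0 2 3)
0: hit
Page faults: 5.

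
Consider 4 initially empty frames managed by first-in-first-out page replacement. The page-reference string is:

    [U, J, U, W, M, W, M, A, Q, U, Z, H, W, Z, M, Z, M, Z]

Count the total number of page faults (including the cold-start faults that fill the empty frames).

11

U → fault, frames {U}
J → fault, frames {U,J}
U → hit
W → fault, frames {U,J,W}
M → fault, frames {U,J,W,M}
W → hit
M → hit
A → fault, evict U, frames {J,W,M,A}
Q → fault, evict J, frames {W,M,A,Q}
U → fault, evict W, frames {M,A,Q,U}
Z → fault, evict M, frames {A,Q,U,Z}
H → fault, evict A, frames {Q,U,Z,H}
W → fault, evict Q, frames {U,Z,H,W}
Z → hit
M → fault, evict U, frames {Z,H,W,M}
Z → hit
M → hit
Z → hit
Page faults: 11.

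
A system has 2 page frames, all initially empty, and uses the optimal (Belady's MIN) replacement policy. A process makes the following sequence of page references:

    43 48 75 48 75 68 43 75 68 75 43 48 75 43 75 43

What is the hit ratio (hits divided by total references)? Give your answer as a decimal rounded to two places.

43: fault, frames [43]
48: fault, frames [43, 48]
75: fault, evict 43, frames [48, 75]
48: hit
75: hit
68: fault, evict 48, frames [75, 68]
43: fault, evict 68, frames [75, 43]
75: hit
68: fault, evict 43, frames [75, 68]
75: hit
43: fault, evict 68, frames [75, 43]
48: fault, evict 43, frames [75, 48]
75: hit
43: fault, evict 48, frames [75, 43]
75: hit
43: hit
Hits: 7 of 16 references → 7/16 = 0.4375.

0.44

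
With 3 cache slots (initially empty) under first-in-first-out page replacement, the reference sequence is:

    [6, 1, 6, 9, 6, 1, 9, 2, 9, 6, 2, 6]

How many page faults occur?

5

6 -> fault, frames [6]
1 -> fault, frames [6, 1]
6 -> hit
9 -> fault, frames [6, 1, 9]
6 -> hit
1 -> hit
9 -> hit
2 -> fault, evict 6, frames [1, 9, 2]
9 -> hit
6 -> fault, evict 1, frames [9, 2, 6]
2 -> hit
6 -> hit
Page faults: 5.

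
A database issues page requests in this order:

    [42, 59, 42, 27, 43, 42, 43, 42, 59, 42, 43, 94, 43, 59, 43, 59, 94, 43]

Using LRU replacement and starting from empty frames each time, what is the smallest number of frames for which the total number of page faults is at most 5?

f=1: 18 faults
f=2: 11 faults
f=3: 7 faults
f=4: 5 faults
f=5: 5 faults
Smallest f with faults ≤ 5 is 4.

4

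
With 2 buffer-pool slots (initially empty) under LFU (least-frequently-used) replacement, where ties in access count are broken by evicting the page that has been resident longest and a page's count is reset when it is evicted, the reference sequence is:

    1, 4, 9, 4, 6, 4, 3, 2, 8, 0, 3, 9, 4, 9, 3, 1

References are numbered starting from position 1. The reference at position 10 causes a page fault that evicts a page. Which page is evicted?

8

pos 1: 1: miss, frames {1}
pos 2: 4: miss, frames {1,4}
pos 3: 9: miss, evict 1, frames {4,9}
pos 4: 4: hit
pos 5: 6: miss, evict 9, frames {4,6}
pos 6: 4: hit
pos 7: 3: miss, evict 6, frames {4,3}
pos 8: 2: miss, evict 3, frames {4,2}
pos 9: 8: miss, evict 2, frames {4,8}
pos 10: 0: miss, evict 8, frames {4,0}
At position 10, page 8 is evicted.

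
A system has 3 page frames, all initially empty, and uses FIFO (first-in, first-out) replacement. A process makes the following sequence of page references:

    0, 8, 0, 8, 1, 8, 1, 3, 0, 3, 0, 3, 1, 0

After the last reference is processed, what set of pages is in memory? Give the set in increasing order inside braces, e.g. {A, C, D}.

{0, 1, 3}

0 → fault, frames {0}
8 → fault, frames {0,8}
0 → hit
8 → hit
1 → fault, frames {0,8,1}
8 → hit
1 → hit
3 → fault, evict 0, frames {8,1,3}
0 → fault, evict 8, frames {1,3,0}
3 → hit
0 → hit
3 → hit
1 → hit
0 → hit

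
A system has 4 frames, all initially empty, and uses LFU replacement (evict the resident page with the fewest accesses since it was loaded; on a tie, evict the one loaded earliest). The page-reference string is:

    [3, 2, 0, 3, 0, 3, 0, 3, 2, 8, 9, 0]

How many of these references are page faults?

5

3: fault, frames [3]
2: fault, frames [3, 2]
0: fault, frames [3, 2, 0]
3: hit
0: hit
3: hit
0: hit
3: hit
2: hit
8: fault, frames [3, 2, 0, 8]
9: fault, evict 8, frames [3, 2, 0, 9]
0: hit
Page faults: 5.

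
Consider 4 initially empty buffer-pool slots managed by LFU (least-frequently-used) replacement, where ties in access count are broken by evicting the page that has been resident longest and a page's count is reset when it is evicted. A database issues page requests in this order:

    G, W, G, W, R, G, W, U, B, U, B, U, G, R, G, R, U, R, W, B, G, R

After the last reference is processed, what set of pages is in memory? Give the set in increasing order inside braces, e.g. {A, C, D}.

{G, R, U, W}

G: fault, frames [G]
W: fault, frames [G, W]
G: hit
W: hit
R: fault, frames [G, W, R]
G: hit
W: hit
U: fault, frames [G, W, R, U]
B: fault, evict R, frames [G, W, U, B]
U: hit
B: hit
U: hit
G: hit
R: fault, evict B, frames [G, W, U, R]
G: hit
R: hit
U: hit
R: hit
W: hit
B: fault, evict R, frames [G, W, U, B]
G: hit
R: fault, evict B, frames [G, W, U, R]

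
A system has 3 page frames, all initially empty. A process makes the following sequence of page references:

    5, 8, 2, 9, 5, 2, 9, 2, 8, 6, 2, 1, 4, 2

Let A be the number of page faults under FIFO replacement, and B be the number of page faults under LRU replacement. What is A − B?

Under FIFO: F F F F F . . . F F F F F . → 10 faults.
Under LRU: F F F F F . . . F F . F F . → 9 faults.
A − B = 10 − 9 = 1.

1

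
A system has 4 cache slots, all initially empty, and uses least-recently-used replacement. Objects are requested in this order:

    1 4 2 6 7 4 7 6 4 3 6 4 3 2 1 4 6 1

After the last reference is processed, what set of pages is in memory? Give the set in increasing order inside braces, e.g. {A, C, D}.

1 → fault, frames {1}
4 → fault, frames {1,4}
2 → fault, frames {1,4,2}
6 → fault, frames {1,4,2,6}
7 → fault, evict 1, frames {4,2,6,7}
4 → hit
7 → hit
6 → hit
4 → hit
3 → fault, evict 2, frames {7,6,4,3}
6 → hit
4 → hit
3 → hit
2 → fault, evict 7, frames {6,4,3,2}
1 → fault, evict 6, frames {4,3,2,1}
4 → hit
6 → fault, evict 3, frames {2,1,4,6}
1 → hit

{1, 2, 4, 6}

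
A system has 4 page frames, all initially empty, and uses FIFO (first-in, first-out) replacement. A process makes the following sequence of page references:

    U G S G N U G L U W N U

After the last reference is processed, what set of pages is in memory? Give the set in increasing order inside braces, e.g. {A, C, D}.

U: fault, frames (U)
G: fault, frames (U G)
S: fault, frames (U G S)
G: hit
N: fault, frames (U G S N)
U: hit
G: hit
L: fault, evict U, frames (G S N L)
U: fault, evict G, frames (S N L U)
W: fault, evict S, frames (N L U W)
N: hit
U: hit

{L, N, U, W}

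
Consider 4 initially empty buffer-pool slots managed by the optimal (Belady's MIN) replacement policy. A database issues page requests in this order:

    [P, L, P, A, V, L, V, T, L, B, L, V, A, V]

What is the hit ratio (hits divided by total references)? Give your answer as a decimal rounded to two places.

0.57

P: fault, frames (P)
L: fault, frames (P L)
P: hit
A: fault, frames (P L A)
V: fault, frames (P L A V)
L: hit
V: hit
T: fault, evict P, frames (L A V T)
L: hit
B: fault, evict T, frames (L A V B)
L: hit
V: hit
A: hit
V: hit
Hits: 8 of 14 references → 8/14 = 0.5714.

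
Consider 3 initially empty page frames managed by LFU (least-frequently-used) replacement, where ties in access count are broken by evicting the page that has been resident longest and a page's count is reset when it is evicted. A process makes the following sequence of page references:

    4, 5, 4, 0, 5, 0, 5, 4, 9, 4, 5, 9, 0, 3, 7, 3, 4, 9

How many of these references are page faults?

4: fault, frames [4]
5: fault, frames [4, 5]
4: hit
0: fault, frames [4, 5, 0]
5: hit
0: hit
5: hit
4: hit
9: fault, evict 0, frames [4, 5, 9]
4: hit
5: hit
9: hit
0: fault, evict 9, frames [4, 5, 0]
3: fault, evict 0, frames [4, 5, 3]
7: fault, evict 3, frames [4, 5, 7]
3: fault, evict 7, frames [4, 5, 3]
4: hit
9: fault, evict 3, frames [4, 5, 9]
Page faults: 9.

9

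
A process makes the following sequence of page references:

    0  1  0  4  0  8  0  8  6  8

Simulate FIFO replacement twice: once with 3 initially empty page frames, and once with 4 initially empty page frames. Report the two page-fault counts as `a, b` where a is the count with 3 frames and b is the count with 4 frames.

3 frames: F F . F . F F . F . → 6 faults.
4 frames: F F . F . F . . F . → 5 faults.
5 < 6: adding a frame reduced faults, as is typical.

6, 5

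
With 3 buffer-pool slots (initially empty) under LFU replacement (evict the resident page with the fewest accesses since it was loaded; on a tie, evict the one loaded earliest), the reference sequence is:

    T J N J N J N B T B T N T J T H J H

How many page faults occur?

8

T → miss, frames {T}
J → miss, frames {T,J}
N → miss, frames {T,J,N}
J → hit
N → hit
J → hit
N → hit
B → miss, evict T, frames {J,N,B}
T → miss, evict B, frames {J,N,T}
B → miss, evict T, frames {J,N,B}
T → miss, evict B, frames {J,N,T}
N → hit
T → hit
J → hit
T → hit
H → miss, evict T, frames {J,N,H}
J → hit
H → hit
Page faults: 8.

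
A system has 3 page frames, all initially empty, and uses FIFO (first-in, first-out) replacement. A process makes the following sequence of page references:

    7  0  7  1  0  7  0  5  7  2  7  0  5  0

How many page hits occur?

6

7: miss, frames {7}
0: miss, frames {7,0}
7: hit
1: miss, frames {7,0,1}
0: hit
7: hit
0: hit
5: miss, evict 7, frames {0,1,5}
7: miss, evict 0, frames {1,5,7}
2: miss, evict 1, frames {5,7,2}
7: hit
0: miss, evict 5, frames {7,2,0}
5: miss, evict 7, frames {2,0,5}
0: hit
Hits: 6.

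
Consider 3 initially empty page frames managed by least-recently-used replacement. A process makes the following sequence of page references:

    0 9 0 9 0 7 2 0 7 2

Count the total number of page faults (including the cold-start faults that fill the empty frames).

4

0 → fault, frames (0)
9 → fault, frames (0 9)
0 → hit
9 → hit
0 → hit
7 → fault, frames (9 0 7)
2 → fault, evict 9, frames (0 7 2)
0 → hit
7 → hit
2 → hit
Page faults: 4.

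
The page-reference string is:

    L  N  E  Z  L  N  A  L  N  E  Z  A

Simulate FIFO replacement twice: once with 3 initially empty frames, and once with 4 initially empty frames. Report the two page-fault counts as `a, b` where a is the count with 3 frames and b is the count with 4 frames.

9, 10

3 frames: F F F F F F F . . F F . → 9 faults.
4 frames: F F F F . . F F F F F F → 10 faults.
10 > 9: adding a frame increased faults — Belady's anomaly.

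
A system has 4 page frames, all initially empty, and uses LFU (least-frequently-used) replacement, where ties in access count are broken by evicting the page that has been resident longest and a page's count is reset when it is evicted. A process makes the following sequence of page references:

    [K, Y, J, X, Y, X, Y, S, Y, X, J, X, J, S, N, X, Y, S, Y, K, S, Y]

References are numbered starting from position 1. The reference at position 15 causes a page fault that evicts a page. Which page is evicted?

S

pos 1: K -> miss, frames [K]
pos 2: Y -> miss, frames [K, Y]
pos 3: J -> miss, frames [K, Y, J]
pos 4: X -> miss, frames [K, Y, J, X]
pos 5: Y -> hit
pos 6: X -> hit
pos 7: Y -> hit
pos 8: S -> miss, evict K, frames [Y, J, X, S]
pos 9: Y -> hit
pos 10: X -> hit
pos 11: J -> hit
pos 12: X -> hit
pos 13: J -> hit
pos 14: S -> hit
pos 15: N -> miss, evict S, frames [Y, J, X, N]
At position 15, page S is evicted.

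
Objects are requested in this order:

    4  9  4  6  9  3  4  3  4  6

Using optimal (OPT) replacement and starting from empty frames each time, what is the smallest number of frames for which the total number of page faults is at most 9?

2

f=1: 10 faults
f=2: 6 faults
f=3: 4 faults
f=4: 4 faults
Smallest f with faults ≤ 9 is 2.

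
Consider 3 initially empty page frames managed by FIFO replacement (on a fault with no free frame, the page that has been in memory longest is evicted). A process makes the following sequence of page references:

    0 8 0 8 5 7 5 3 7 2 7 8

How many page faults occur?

7

0 → miss, frames [0]
8 → miss, frames [0, 8]
0 → hit
8 → hit
5 → miss, frames [0, 8, 5]
7 → miss, evict 0, frames [8, 5, 7]
5 → hit
3 → miss, evict 8, frames [5, 7, 3]
7 → hit
2 → miss, evict 5, frames [7, 3, 2]
7 → hit
8 → miss, evict 7, frames [3, 2, 8]
Page faults: 7.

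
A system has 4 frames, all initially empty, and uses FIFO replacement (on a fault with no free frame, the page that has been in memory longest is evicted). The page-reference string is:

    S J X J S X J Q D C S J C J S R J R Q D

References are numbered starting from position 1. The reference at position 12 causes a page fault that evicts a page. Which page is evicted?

Q

pos 1: S: miss, frames {S}
pos 2: J: miss, frames {S,J}
pos 3: X: miss, frames {S,J,X}
pos 4: J: hit
pos 5: S: hit
pos 6: X: hit
pos 7: J: hit
pos 8: Q: miss, frames {S,J,X,Q}
pos 9: D: miss, evict S, frames {J,X,Q,D}
pos 10: C: miss, evict J, frames {X,Q,D,C}
pos 11: S: miss, evict X, frames {Q,D,C,S}
pos 12: J: miss, evict Q, frames {D,C,S,J}
At position 12, page Q is evicted.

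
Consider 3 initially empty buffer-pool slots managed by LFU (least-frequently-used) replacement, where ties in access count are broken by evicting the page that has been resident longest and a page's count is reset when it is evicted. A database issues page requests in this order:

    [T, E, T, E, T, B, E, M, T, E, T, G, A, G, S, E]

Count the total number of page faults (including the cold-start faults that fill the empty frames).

8

T → fault, frames [T]
E → fault, frames [T, E]
T → hit
E → hit
T → hit
B → fault, frames [T, E, B]
E → hit
M → fault, evict B, frames [T, E, M]
T → hit
E → hit
T → hit
G → fault, evict M, frames [T, E, G]
A → fault, evict G, frames [T, E, A]
G → fault, evict A, frames [T, E, G]
S → fault, evict G, frames [T, E, S]
E → hit
Page faults: 8.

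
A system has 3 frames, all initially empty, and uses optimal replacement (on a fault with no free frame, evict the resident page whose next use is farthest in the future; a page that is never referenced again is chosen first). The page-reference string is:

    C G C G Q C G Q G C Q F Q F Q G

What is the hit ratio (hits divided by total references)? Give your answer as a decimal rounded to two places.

0.75

C -> fault, frames [C]
G -> fault, frames [C, G]
C -> hit
G -> hit
Q -> fault, frames [C, G, Q]
C -> hit
G -> hit
Q -> hit
G -> hit
C -> hit
Q -> hit
F -> fault, evict C, frames [G, Q, F]
Q -> hit
F -> hit
Q -> hit
G -> hit
Hits: 12 of 16 references → 12/16 = 0.7500.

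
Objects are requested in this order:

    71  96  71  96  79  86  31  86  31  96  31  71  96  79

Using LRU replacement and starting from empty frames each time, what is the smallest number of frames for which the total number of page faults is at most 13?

f=1: 14 faults
f=2: 9 faults
f=3: 8 faults
f=4: 7 faults
f=5: 5 faults
Smallest f with faults ≤ 13 is 2.

2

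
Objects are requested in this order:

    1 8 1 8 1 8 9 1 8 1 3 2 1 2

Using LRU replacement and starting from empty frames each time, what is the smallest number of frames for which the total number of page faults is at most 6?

3

f=1: 14 faults
f=2: 8 faults
f=3: 5 faults
f=4: 5 faults
f=5: 5 faults
Smallest f with faults ≤ 6 is 3.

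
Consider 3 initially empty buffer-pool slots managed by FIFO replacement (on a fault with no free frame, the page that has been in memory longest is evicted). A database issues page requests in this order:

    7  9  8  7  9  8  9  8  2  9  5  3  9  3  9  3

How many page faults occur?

7 -> fault, frames [7]
9 -> fault, frames [7, 9]
8 -> fault, frames [7, 9, 8]
7 -> hit
9 -> hit
8 -> hit
9 -> hit
8 -> hit
2 -> fault, evict 7, frames [9, 8, 2]
9 -> hit
5 -> fault, evict 9, frames [8, 2, 5]
3 -> fault, evict 8, frames [2, 5, 3]
9 -> fault, evict 2, frames [5, 3, 9]
3 -> hit
9 -> hit
3 -> hit
Page faults: 7.

7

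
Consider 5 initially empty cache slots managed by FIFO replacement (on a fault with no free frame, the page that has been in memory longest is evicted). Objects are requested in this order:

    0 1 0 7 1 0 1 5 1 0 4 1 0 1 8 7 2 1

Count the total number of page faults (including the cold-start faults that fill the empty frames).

8

0 -> fault, frames {0}
1 -> fault, frames {0,1}
0 -> hit
7 -> fault, frames {0,1,7}
1 -> hit
0 -> hit
1 -> hit
5 -> fault, frames {0,1,7,5}
1 -> hit
0 -> hit
4 -> fault, frames {0,1,7,5,4}
1 -> hit
0 -> hit
1 -> hit
8 -> fault, evict 0, frames {1,7,5,4,8}
7 -> hit
2 -> fault, evict 1, frames {7,5,4,8,2}
1 -> fault, evict 7, frames {5,4,8,2,1}
Page faults: 8.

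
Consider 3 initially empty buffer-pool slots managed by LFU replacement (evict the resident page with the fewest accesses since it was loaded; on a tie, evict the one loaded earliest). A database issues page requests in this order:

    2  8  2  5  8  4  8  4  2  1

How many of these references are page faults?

5

2 -> fault, frames (2)
8 -> fault, frames (2 8)
2 -> hit
5 -> fault, frames (2 8 5)
8 -> hit
4 -> fault, evict 5, frames (2 8 4)
8 -> hit
4 -> hit
2 -> hit
1 -> fault, evict 4, frames (2 8 1)
Page faults: 5.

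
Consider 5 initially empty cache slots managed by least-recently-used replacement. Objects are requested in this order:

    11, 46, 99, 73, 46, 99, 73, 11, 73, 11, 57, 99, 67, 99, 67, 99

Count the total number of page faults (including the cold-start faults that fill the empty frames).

11 -> fault, frames (11)
46 -> fault, frames (11 46)
99 -> fault, frames (11 46 99)
73 -> fault, frames (11 46 99 73)
46 -> hit
99 -> hit
73 -> hit
11 -> hit
73 -> hit
11 -> hit
57 -> fault, frames (46 99 73 11 57)
99 -> hit
67 -> fault, evict 46, frames (73 11 57 99 67)
99 -> hit
67 -> hit
99 -> hit
Page faults: 6.

6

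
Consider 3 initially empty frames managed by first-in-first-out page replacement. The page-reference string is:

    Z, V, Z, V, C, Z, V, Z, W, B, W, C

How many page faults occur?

5

Z → fault, frames (Z)
V → fault, frames (Z V)
Z → hit
V → hit
C → fault, frames (Z V C)
Z → hit
V → hit
Z → hit
W → fault, evict Z, frames (V C W)
B → fault, evict V, frames (C W B)
W → hit
C → hit
Page faults: 5.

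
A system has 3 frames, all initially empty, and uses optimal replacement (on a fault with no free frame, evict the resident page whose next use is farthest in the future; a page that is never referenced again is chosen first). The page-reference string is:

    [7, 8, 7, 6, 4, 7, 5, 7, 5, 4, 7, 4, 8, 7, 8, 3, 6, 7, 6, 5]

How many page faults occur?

8

7 → fault, frames [7]
8 → fault, frames [7, 8]
7 → hit
6 → fault, frames [7, 8, 6]
4 → fault, evict 6, frames [7, 8, 4]
7 → hit
5 → fault, evict 8, frames [7, 4, 5]
7 → hit
5 → hit
4 → hit
7 → hit
4 → hit
8 → fault, evict 4, frames [7, 5, 8]
7 → hit
8 → hit
3 → fault, evict 8, frames [7, 5, 3]
6 → fault, evict 3, frames [7, 5, 6]
7 → hit
6 → hit
5 → hit
Page faults: 8.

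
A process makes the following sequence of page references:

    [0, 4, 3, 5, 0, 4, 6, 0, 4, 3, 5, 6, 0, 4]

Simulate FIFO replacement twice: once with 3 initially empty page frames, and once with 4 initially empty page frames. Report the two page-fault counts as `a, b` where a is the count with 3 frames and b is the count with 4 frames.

3 frames: F F F F F F F . . F F . F F → 11 faults.
4 frames: F F F F . . F F F F F F F F → 12 faults.
12 > 11: adding a frame increased faults — Belady's anomaly.

11, 12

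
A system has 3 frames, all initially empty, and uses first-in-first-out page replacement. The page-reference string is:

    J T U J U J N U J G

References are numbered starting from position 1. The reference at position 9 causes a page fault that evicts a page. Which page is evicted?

pos 1: J → fault, frames [J]
pos 2: T → fault, frames [J, T]
pos 3: U → fault, frames [J, T, U]
pos 4: J → hit
pos 5: U → hit
pos 6: J → hit
pos 7: N → fault, evict J, frames [T, U, N]
pos 8: U → hit
pos 9: J → fault, evict T, frames [U, N, J]
At position 9, page T is evicted.

T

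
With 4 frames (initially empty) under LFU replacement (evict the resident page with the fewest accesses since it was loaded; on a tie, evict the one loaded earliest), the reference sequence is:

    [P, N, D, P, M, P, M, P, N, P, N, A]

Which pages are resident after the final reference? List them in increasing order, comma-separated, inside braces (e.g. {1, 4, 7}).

P: miss, frames {P}
N: miss, frames {P,N}
D: miss, frames {P,N,D}
P: hit
M: miss, frames {P,N,D,M}
P: hit
M: hit
P: hit
N: hit
P: hit
N: hit
A: miss, evict D, frames {P,N,M,A}

{A, M, N, P}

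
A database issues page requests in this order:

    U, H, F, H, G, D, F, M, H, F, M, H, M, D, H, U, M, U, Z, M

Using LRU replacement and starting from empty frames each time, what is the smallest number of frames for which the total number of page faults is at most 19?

f=1: 20 faults
f=2: 17 faults
f=3: 12 faults
f=4: 9 faults
f=5: 8 faults
f=6: 7 faults
f=7: 7 faults
Smallest f with faults ≤ 19 is 2.

2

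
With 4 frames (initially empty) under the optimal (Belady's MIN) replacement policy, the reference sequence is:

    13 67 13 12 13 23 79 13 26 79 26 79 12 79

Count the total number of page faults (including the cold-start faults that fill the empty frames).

6

13 → fault, frames {13}
67 → fault, frames {13,67}
13 → hit
12 → fault, frames {13,67,12}
13 → hit
23 → fault, frames {13,67,12,23}
79 → fault, evict 23, frames {13,67,12,79}
13 → hit
26 → fault, evict 67, frames {13,12,79,26}
79 → hit
26 → hit
79 → hit
12 → hit
79 → hit
Page faults: 6.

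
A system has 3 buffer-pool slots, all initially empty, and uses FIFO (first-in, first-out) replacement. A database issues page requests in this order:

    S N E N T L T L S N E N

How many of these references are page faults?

S -> miss, frames [S]
N -> miss, frames [S, N]
E -> miss, frames [S, N, E]
N -> hit
T -> miss, evict S, frames [N, E, T]
L -> miss, evict N, frames [E, T, L]
T -> hit
L -> hit
S -> miss, evict E, frames [T, L, S]
N -> miss, evict T, frames [L, S, N]
E -> miss, evict L, frames [S, N, E]
N -> hit
Page faults: 8.

8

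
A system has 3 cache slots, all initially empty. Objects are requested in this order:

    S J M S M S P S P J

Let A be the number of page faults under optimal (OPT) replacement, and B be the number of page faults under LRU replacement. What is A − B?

-1

Under OPT: F F F . . . F . . . → 4 faults.
Under LRU: F F F . . . F . . F → 5 faults.
A − B = 4 − 5 = -1.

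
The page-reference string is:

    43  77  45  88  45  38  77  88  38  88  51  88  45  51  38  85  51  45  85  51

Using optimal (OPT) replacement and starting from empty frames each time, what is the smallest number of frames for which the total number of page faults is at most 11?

f=1: 20 faults
f=2: 13 faults
f=3: 8 faults
f=4: 7 faults
f=5: 7 faults
f=6: 7 faults
f=7: 7 faults
Smallest f with faults ≤ 11 is 3.

3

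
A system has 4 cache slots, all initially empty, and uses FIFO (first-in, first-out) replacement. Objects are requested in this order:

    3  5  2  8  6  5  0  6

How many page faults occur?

3 → fault, frames {3}
5 → fault, frames {3,5}
2 → fault, frames {3,5,2}
8 → fault, frames {3,5,2,8}
6 → fault, evict 3, frames {5,2,8,6}
5 → hit
0 → fault, evict 5, frames {2,8,6,0}
6 → hit
Page faults: 6.

6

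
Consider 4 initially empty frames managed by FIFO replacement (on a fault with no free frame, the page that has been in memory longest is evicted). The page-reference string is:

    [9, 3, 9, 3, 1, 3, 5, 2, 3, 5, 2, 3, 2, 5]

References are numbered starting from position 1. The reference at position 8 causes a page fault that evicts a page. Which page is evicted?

9

pos 1: 9 -> fault, frames (9)
pos 2: 3 -> fault, frames (9 3)
pos 3: 9 -> hit
pos 4: 3 -> hit
pos 5: 1 -> fault, frames (9 3 1)
pos 6: 3 -> hit
pos 7: 5 -> fault, frames (9 3 1 5)
pos 8: 2 -> fault, evict 9, frames (3 1 5 2)
At position 8, page 9 is evicted.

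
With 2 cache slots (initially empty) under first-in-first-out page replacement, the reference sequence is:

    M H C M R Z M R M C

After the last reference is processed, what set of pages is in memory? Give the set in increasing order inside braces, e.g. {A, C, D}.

M: fault, frames {M}
H: fault, frames {M,H}
C: fault, evict M, frames {H,C}
M: fault, evict H, frames {C,M}
R: fault, evict C, frames {M,R}
Z: fault, evict M, frames {R,Z}
M: fault, evict R, frames {Z,M}
R: fault, evict Z, frames {M,R}
M: hit
C: fault, evict M, frames {R,C}

{C, R}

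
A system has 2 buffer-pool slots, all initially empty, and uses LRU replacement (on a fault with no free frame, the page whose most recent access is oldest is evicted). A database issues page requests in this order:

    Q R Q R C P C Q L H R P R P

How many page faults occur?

9

Q -> fault, frames {Q}
R -> fault, frames {Q,R}
Q -> hit
R -> hit
C -> fault, evict Q, frames {R,C}
P -> fault, evict R, frames {C,P}
C -> hit
Q -> fault, evict P, frames {C,Q}
L -> fault, evict C, frames {Q,L}
H -> fault, evict Q, frames {L,H}
R -> fault, evict L, frames {H,R}
P -> fault, evict H, frames {R,P}
R -> hit
P -> hit
Page faults: 9.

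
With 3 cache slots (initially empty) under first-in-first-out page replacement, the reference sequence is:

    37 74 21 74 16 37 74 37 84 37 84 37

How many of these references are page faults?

37 -> miss, frames (37)
74 -> miss, frames (37 74)
21 -> miss, frames (37 74 21)
74 -> hit
16 -> miss, evict 37, frames (74 21 16)
37 -> miss, evict 74, frames (21 16 37)
74 -> miss, evict 21, frames (16 37 74)
37 -> hit
84 -> miss, evict 16, frames (37 74 84)
37 -> hit
84 -> hit
37 -> hit
Page faults: 7.

7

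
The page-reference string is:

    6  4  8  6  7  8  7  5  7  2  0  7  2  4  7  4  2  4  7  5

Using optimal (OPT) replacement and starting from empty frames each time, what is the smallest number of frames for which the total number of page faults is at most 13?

f=1: 20 faults
f=2: 12 faults
f=3: 9 faults
f=4: 8 faults
f=5: 7 faults
f=6: 7 faults
f=7: 7 faults
Smallest f with faults ≤ 13 is 2.

2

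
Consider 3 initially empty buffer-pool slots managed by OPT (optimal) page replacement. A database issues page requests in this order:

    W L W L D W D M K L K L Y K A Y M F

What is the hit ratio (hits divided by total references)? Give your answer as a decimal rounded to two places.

W -> fault, frames {W}
L -> fault, frames {W,L}
W -> hit
L -> hit
D -> fault, frames {W,L,D}
W -> hit
D -> hit
M -> fault, evict D, frames {W,L,M}
K -> fault, evict W, frames {L,M,K}
L -> hit
K -> hit
L -> hit
Y -> fault, evict L, frames {M,K,Y}
K -> hit
A -> fault, evict K, frames {M,Y,A}
Y -> hit
M -> hit
F -> fault, evict A, frames {M,Y,F}
Hits: 10 of 18 references → 10/18 = 0.5556.

0.56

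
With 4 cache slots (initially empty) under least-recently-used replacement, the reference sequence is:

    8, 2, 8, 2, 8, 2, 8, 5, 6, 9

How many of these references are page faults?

8 → fault, frames {8}
2 → fault, frames {8,2}
8 → hit
2 → hit
8 → hit
2 → hit
8 → hit
5 → fault, frames {2,8,5}
6 → fault, frames {2,8,5,6}
9 → fault, evict 2, frames {8,5,6,9}
Page faults: 5.

5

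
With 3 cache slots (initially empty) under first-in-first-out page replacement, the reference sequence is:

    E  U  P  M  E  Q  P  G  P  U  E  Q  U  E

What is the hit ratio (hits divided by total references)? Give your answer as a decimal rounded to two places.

E → miss, frames (E)
U → miss, frames (E U)
P → miss, frames (E U P)
M → miss, evict E, frames (U P M)
E → miss, evict U, frames (P M E)
Q → miss, evict P, frames (M E Q)
P → miss, evict M, frames (E Q P)
G → miss, evict E, frames (Q P G)
P → hit
U → miss, evict Q, frames (P G U)
E → miss, evict P, frames (G U E)
Q → miss, evict G, frames (U E Q)
U → hit
E → hit
Hits: 3 of 14 references → 3/14 = 0.2143.

0.21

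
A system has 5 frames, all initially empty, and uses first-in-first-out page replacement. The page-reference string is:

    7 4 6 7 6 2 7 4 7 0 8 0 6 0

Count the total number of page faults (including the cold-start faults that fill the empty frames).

6

7 -> miss, frames {7}
4 -> miss, frames {7,4}
6 -> miss, frames {7,4,6}
7 -> hit
6 -> hit
2 -> miss, frames {7,4,6,2}
7 -> hit
4 -> hit
7 -> hit
0 -> miss, frames {7,4,6,2,0}
8 -> miss, evict 7, frames {4,6,2,0,8}
0 -> hit
6 -> hit
0 -> hit
Page faults: 6.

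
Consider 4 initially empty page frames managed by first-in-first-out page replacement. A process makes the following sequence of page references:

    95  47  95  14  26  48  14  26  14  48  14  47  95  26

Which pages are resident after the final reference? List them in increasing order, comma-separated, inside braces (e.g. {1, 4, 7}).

{14, 26, 48, 95}

95: miss, frames (95)
47: miss, frames (95 47)
95: hit
14: miss, frames (95 47 14)
26: miss, frames (95 47 14 26)
48: miss, evict 95, frames (47 14 26 48)
14: hit
26: hit
14: hit
48: hit
14: hit
47: hit
95: miss, evict 47, frames (14 26 48 95)
26: hit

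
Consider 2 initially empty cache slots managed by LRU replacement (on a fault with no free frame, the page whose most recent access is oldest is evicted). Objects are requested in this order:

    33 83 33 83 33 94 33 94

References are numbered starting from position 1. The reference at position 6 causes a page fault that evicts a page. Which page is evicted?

83

pos 1: 33 → fault, frames {33}
pos 2: 83 → fault, frames {33,83}
pos 3: 33 → hit
pos 4: 83 → hit
pos 5: 33 → hit
pos 6: 94 → fault, evict 83, frames {33,94}
At position 6, page 83 is evicted.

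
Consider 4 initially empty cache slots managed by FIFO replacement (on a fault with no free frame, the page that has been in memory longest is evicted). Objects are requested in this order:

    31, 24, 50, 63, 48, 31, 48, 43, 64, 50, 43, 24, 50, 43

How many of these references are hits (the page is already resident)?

4

31 → miss, frames [31]
24 → miss, frames [31, 24]
50 → miss, frames [31, 24, 50]
63 → miss, frames [31, 24, 50, 63]
48 → miss, evict 31, frames [24, 50, 63, 48]
31 → miss, evict 24, frames [50, 63, 48, 31]
48 → hit
43 → miss, evict 50, frames [63, 48, 31, 43]
64 → miss, evict 63, frames [48, 31, 43, 64]
50 → miss, evict 48, frames [31, 43, 64, 50]
43 → hit
24 → miss, evict 31, frames [43, 64, 50, 24]
50 → hit
43 → hit
Hits: 4.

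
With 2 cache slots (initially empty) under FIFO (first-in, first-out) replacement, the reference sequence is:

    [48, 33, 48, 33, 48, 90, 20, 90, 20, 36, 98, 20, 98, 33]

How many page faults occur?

8

48 → fault, frames (48)
33 → fault, frames (48 33)
48 → hit
33 → hit
48 → hit
90 → fault, evict 48, frames (33 90)
20 → fault, evict 33, frames (90 20)
90 → hit
20 → hit
36 → fault, evict 90, frames (20 36)
98 → fault, evict 20, frames (36 98)
20 → fault, evict 36, frames (98 20)
98 → hit
33 → fault, evict 98, frames (20 33)
Page faults: 8.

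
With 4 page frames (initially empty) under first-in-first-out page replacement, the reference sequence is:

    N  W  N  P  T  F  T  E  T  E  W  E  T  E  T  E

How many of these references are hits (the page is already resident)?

9

N → miss, frames (N)
W → miss, frames (N W)
N → hit
P → miss, frames (N W P)
T → miss, frames (N W P T)
F → miss, evict N, frames (W P T F)
T → hit
E → miss, evict W, frames (P T F E)
T → hit
E → hit
W → miss, evict P, frames (T F E W)
E → hit
T → hit
E → hit
T → hit
E → hit
Hits: 9.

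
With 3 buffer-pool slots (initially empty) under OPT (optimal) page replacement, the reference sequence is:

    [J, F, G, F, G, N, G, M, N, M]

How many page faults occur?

J → miss, frames [J]
F → miss, frames [J, F]
G → miss, frames [J, F, G]
F → hit
G → hit
N → miss, evict F, frames [J, G, N]
G → hit
M → miss, evict G, frames [J, N, M]
N → hit
M → hit
Page faults: 5.

5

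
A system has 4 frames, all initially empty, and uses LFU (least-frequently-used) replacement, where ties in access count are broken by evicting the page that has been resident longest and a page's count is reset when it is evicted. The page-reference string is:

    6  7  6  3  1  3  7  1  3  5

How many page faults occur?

5

6 -> miss, frames [6]
7 -> miss, frames [6, 7]
6 -> hit
3 -> miss, frames [6, 7, 3]
1 -> miss, frames [6, 7, 3, 1]
3 -> hit
7 -> hit
1 -> hit
3 -> hit
5 -> miss, evict 6, frames [7, 3, 1, 5]
Page faults: 5.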